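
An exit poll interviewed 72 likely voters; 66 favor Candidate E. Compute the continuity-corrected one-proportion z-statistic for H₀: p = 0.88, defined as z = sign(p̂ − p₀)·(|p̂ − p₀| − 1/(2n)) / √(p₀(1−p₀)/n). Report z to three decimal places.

z = 0.776

The sample proportion is 66/72 = 0.91667. p̂ − p₀ = 0.036667.
1/(2n) = 0.006944.
Corrected numerator: |0.036667| − 0.006944 = 0.029723.
Under H₀, SE = √(p₀(1−p₀)/n) = √(0.88·0.12/72) = √0.001466667 = 0.038297.
z = (+)0.029723/0.038297 = 0.776.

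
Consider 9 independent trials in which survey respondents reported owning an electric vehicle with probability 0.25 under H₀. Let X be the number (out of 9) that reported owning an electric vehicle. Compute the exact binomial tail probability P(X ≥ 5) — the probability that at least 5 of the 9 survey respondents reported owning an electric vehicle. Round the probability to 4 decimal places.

P = 0.0489

X is binomial with n = 9 and p = 0.25.
P(X ≥ 5) = Σ_{j=5}^{9} C(9,j)·0.25^j·0.75^{9−j}.
= 0.038933 + 0.008652 + 0.001236 + 0.000103 + 0.000004 = 0.0489.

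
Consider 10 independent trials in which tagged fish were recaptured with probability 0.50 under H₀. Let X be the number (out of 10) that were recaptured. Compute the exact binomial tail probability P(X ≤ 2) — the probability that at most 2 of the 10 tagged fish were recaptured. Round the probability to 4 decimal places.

X is binomial with n = 10 and p = 0.50.
P(X ≤ 2) = C(10,0)·0.50^0·0.50^10 + C(10,1)·0.50^1·0.50^9 + C(10,2)·0.50^2·0.50^8.
= 0.000977 + 0.009766 + 0.043945 = 0.0547.

P = 0.0547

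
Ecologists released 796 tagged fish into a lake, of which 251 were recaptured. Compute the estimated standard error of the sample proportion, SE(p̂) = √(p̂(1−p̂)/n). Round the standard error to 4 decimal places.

The sample proportion is 251/796 = 0.31533.
p̂(1−p̂) = 0.215897.
SE = √(0.215897/796) = √0.000271227 = 0.0165.

SE = 0.0165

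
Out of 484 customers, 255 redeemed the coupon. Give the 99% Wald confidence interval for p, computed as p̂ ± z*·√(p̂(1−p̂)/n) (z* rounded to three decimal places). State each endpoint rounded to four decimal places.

(0.4684, 0.5853)

The sample proportion is 255/484 = 0.52686.
Standard error of p̂: √(0.249279/484) = √0.000515038 = 0.022694.
The 99% critical value is z* = 2.576.
Margin of error: 2.576 × 0.022694 = 0.05846.
So the interval runs from 0.4684 to 0.5853.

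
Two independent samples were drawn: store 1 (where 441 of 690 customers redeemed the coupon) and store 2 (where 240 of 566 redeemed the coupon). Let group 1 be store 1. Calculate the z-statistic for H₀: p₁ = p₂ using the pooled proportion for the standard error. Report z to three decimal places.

z = 7.613

p̂₁ = 441/690 = 0.63913, p̂₂ = 240/566 = 0.42403.
Pooled p̂ = (441+240)/(690+566) = 681/1256 = 0.54220.
Pooled SE = √[0.2482194·0.00321606] ≈ 0.028254.
z = 0.21510/0.028254 = 7.613.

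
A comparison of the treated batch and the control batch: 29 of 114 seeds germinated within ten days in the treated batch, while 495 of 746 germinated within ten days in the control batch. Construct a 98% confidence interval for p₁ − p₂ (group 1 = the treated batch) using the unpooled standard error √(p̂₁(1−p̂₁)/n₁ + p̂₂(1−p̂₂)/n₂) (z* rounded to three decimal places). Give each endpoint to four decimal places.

(-0.5122, -0.3061)

p̂₁ = 0.25439, p̂₂ = 0.66354, so the observed difference is -0.40915.
SE = √(0.001663805 + 0.000299269) = √0.001963074 = 0.044307.
The 98% critical value is z* = 2.326. Margin of error = 0.10306.
Interval: -0.40915 ± 0.10306 → (-0.5122, -0.3061).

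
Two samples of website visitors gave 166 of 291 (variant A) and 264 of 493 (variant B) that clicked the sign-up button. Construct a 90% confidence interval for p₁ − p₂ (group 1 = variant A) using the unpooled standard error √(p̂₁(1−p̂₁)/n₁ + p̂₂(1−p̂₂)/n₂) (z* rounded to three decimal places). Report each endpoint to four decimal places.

(-0.0254, 0.0953)

p̂₁ = 166/291 = 0.57045, p̂₂ = 264/493 = 0.53550; p̂₁ − p̂₂ = 0.03495.
SE = √(0.000842052 + 0.000504544) = √0.001346596 = 0.036696.
For 90% confidence, z* = 1.645. Margin of error = 0.06036.
So the interval runs from -0.0254 to 0.0953.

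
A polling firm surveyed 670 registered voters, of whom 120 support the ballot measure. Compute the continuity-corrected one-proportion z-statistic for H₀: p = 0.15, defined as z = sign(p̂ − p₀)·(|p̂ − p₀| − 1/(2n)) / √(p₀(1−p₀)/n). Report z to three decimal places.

p̂ = 120/670 = 0.17910. p̂ − p₀ = 0.029104.
1/(2n) = 0.000746.
Corrected numerator: |0.029104| − 0.000746 = 0.028358.
Null standard error: √(0.15·0.85/670) = √0.000190299 = 0.013795.
z = (+)0.028358/0.013795 = 2.056.

z = 2.056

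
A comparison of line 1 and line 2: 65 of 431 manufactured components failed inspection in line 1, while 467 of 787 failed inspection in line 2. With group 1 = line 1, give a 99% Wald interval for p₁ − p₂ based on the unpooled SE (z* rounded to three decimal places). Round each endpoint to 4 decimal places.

(-0.5059, -0.3793)

p̂₁ = 0.15081, p̂₂ = 0.59339, so the observed difference is -0.44258.
Unpooled SE = √(p̂₁(1−p̂₁)/n₁ + p̂₂(1−p̂₂)/n₂) = √(0.000297141 + 0.000306579) = 0.024571.
z* = 2.576 at the 99% level. Margin = 2.576·0.024571 = 0.06329.
Interval: -0.44258 ± 0.06329 → (-0.5059, -0.3793).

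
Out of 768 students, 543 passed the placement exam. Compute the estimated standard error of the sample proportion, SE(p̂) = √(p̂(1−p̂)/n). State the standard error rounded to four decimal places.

SE = 0.0164

The sample proportion is 543/768 = 0.70703.
p̂(1−p̂) = 0.70703·0.29297 = 0.207139.
SE = √(0.207139/768) = √0.000269712 = 0.0164.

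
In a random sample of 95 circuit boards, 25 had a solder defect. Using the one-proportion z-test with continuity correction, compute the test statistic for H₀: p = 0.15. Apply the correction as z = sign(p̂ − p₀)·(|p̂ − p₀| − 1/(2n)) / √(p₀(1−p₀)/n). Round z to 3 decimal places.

z = 2.945

With x = 25 successes in n = 95, p̂ = 0.26316. p̂ − p₀ = 0.113158.
1/(2n) = 0.005263.
Corrected numerator: |0.113158| − 0.005263 = 0.107895.
SE₀ = √(0.15·0.85/95) = 0.036635.
z = +0.107895/0.036635 = 2.945.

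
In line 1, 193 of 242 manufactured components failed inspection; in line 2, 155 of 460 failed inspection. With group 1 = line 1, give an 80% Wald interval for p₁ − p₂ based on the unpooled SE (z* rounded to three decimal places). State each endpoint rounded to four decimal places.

p̂₁ = 193/242 = 0.79752, p̂₂ = 155/460 = 0.33696; p̂₁ − p̂₂ = 0.46056.
SE = √(0.000667279 + 0.000485689) = √0.001152968 = 0.033955.
The 80% critical value is z* = 1.282. Margin = 1.282·0.033955 = 0.04353.
Interval: 0.46056 ± 0.04353 → (0.4170, 0.5041).

(0.4170, 0.5041)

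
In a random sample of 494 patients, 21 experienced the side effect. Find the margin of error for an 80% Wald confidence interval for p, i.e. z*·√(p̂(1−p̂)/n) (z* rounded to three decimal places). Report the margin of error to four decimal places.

ME = 0.0116

p̂ = 21/494 = 0.04251.
Standard error of p̂: √(0.040703/494) = √0.000082395 = 0.009077.
The 80% critical value is z* = 1.282.
ME = 1.282·0.009077 = 0.0116.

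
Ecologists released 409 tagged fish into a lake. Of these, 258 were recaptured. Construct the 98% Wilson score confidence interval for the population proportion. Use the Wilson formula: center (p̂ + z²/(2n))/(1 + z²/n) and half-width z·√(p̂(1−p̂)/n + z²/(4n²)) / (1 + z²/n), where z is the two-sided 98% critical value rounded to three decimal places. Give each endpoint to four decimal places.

Here p̂ = 258/409 = 0.63081 and z = 2.326 (z² = 5.410276).
1 + z²/n = 1.013228.
Center = (0.63081 + 0.006614)/1.013228 = 0.62910.
Radicand: p̂(1−p̂)/n + z²/(4n²) = 0.000569412 + 0.000008086 = 0.000577498.
Half-width = 2.326·√0.000577498/1.013228 = 0.05517.
So the interval runs from 0.5739 to 0.6843.

(0.5739, 0.6843)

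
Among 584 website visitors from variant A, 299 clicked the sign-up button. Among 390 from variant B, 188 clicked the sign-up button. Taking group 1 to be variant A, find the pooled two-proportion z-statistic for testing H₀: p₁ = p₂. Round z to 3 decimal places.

Sample proportions: p̂₁ = 299/584 = 0.51199 and p̂₂ = 188/390 = 0.48205.
Pooling: p̂ = 487/974 = 0.50000.
SE = √[p̂(1−p̂)(1/n₁+1/n₂)] = √[0.50000·0.50000·(1/584+1/390)] ≈ 0.032697.
z = 0.02994/0.032697 = 0.916.

z = 0.916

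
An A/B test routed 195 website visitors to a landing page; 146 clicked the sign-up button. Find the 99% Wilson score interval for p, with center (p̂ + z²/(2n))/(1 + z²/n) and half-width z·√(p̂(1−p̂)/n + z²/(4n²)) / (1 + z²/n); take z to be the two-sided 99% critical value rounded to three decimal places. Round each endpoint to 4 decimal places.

(0.6614, 0.8196)

p̂ = 146/195 = 0.74872; z = 2.576, so z² = 6.635776.
1 + z²/n = 1.034030.
Center = (0.74872 + 0.017015)/1.034030 = 0.74053.
Radicand: p̂(1−p̂)/n + z²/(4n²) = 0.000964817 + 0.000043628 = 0.001008445.
Half-width = z·√(radicand)/denom = 2.576·0.031756/1.034030 = 0.07911.
So the interval runs from 0.6614 to 0.8196.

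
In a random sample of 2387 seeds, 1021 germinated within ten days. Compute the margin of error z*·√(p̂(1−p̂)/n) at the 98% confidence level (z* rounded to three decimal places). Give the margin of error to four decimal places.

ME = 0.0236

With x = 1021 successes in n = 2387, p̂ = 0.42773.
Standard error of p̂: √(0.244778/2387) = √0.000102546 = 0.010127.
The 98% critical value is z* = 2.326.
ME = 2.326·0.010127 = 0.0236.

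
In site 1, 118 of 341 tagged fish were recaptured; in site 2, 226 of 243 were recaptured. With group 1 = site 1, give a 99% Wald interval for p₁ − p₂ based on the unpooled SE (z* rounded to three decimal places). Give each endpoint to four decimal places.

(-0.6626, -0.5054)

p̂₁ = 118/341 = 0.34604, p̂₂ = 226/243 = 0.93004; p̂₁ − p̂₂ = -0.58400.
SE = √(0.000663627 + 0.000267756) = √0.000931383 = 0.030519.
For 99% confidence, z* = 2.576. Margin = 2.576·0.030519 = 0.07862.
Interval: -0.58400 ± 0.07862 → (-0.6626, -0.5054).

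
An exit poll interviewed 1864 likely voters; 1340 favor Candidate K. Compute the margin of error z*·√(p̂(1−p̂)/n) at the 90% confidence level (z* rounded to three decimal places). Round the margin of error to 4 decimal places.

p̂ = 1340/1864 = 0.71888.
SE(p̂) = √(0.71888·0.28112/1864) = 0.010412.
For 90% confidence, z* = 1.645.
Margin of error = z*·SE = 1.645 × 0.010412 = 0.0171.

ME = 0.0171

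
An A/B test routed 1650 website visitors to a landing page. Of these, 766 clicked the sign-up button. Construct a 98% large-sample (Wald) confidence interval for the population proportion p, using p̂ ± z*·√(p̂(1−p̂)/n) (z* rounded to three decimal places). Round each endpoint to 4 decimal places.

Sample proportion p̂ = 766/1650 = 0.46424.
SE(p̂) = √(0.46424·0.53576/1650) = 0.012278.
z* = 2.326 at the 98% level.
Margin of error: 2.326 × 0.012278 = 0.02856.
Interval: 0.46424 ± 0.02856 → (0.4357, 0.4928).

(0.4357, 0.4928)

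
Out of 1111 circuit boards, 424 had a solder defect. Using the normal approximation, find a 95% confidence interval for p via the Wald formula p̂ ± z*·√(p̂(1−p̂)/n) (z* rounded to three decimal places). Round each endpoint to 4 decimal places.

The sample proportion is 424/1111 = 0.38164.
SE = √(p̂(1−p̂)/n) = √(0.235990/1111) = 0.014574.
The 95% critical value is z* = 1.960.
Margin = 1.960·0.014574 = 0.02857.
Interval: 0.38164 ± 0.02857 → (0.3531, 0.4102).

(0.3531, 0.4102)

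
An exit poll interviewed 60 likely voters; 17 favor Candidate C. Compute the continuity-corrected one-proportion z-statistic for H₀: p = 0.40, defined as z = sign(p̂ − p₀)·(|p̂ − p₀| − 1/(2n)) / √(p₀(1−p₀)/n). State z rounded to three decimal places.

p̂ = 17/60 = 0.28333. p̂ − p₀ = -0.116667.
Continuity correction 1/(2n) = 1/120 = 0.008333.
Corrected numerator: |-0.116667| − 0.008333 = 0.108334.
Under H₀, SE = √(p₀(1−p₀)/n) = √(0.40·0.60/60) = √0.004000000 = 0.063246.
z = (−)0.108334/0.063246 = -1.713.

z = -1.713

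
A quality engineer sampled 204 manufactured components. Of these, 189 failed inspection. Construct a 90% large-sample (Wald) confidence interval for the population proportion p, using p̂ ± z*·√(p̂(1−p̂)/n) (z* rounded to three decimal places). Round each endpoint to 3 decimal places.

(0.896, 0.957)

Sample proportion p̂ = 189/204 = 0.92647.
Standard error of p̂: √(0.068123/204) = √0.000333935 = 0.018274.
For 90% confidence, z* = 1.645.
Margin of error: 1.645 × 0.018274 = 0.03006.
So the interval runs from 0.896 to 0.957.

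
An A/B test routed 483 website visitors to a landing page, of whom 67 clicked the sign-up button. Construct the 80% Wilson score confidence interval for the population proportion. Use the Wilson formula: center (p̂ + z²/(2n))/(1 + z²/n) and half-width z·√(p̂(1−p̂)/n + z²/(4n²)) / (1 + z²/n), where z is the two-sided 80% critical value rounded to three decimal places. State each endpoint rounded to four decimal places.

(0.1198, 0.1601)

p̂ = 67/483 = 0.13872; z = 1.282, so z² = 1.643524.
1 + z²/n = 1.003403.
Center = (0.13872 + 0.001701)/1.003403 = 0.13994.
Radicand: p̂(1−p̂)/n + z²/(4n²) = 0.000247358 + 0.000001761 = 0.000249119.
Half-width = z·√(radicand)/denom = 1.282·0.015784/1.003403 = 0.02017.
CI: 0.13994 ± 0.02017 = (0.1198, 0.1601).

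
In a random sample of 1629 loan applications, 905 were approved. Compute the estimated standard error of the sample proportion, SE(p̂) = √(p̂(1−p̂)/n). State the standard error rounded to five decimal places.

With x = 905 successes in n = 1629, p̂ = 0.55556.
p̂(1−p̂) = 0.246913.
SE = √(0.246913/1629) = √0.000151573 = 0.01231.

SE = 0.01231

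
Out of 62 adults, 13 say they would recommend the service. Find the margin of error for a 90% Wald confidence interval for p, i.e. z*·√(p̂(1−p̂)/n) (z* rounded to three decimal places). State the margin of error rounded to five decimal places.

ME = 0.08504

p̂ = 13/62 = 0.20968.
SE = √(p̂(1−p̂)/n) = √(0.165713/62) = 0.051699.
The 90% critical value is z* = 1.645.
Margin of error = z*·SE = 1.645 × 0.051699 = 0.08504.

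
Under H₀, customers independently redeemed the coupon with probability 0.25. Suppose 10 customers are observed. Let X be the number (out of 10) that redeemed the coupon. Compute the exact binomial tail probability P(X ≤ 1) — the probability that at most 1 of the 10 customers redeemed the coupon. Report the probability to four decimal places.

P = 0.2440

X ~ Binomial(n=10, p=0.25).
P(X ≤ 1) = C(10,0)·0.25^0·0.75^10 + C(10,1)·0.25^1·0.75^9.
= 0.056314 + 0.187712 = 0.2440.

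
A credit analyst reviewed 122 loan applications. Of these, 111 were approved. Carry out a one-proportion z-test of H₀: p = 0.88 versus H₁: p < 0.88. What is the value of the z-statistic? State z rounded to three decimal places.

z = 1.014

With x = 111 successes in n = 122, p̂ = 0.90984.
Under H₀, SE = √(p₀(1−p₀)/n) = √(0.88·0.12/122) = √0.000865574 = 0.029421.
Test statistic: z = 0.02984/0.029421 = 1.014.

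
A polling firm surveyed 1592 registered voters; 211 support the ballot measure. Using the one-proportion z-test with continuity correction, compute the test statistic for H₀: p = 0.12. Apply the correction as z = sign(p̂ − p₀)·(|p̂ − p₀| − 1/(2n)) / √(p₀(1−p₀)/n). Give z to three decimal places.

z = 1.501

With x = 211 successes in n = 1592, p̂ = 0.13254. p̂ − p₀ = 0.012538.
1/(2n) = 0.000314.
Corrected numerator: |0.012538| − 0.000314 = 0.012224.
Under H₀, SE = √(p₀(1−p₀)/n) = √(0.12·0.88/1592) = √0.000066332 = 0.008144.
z = +0.012224/0.008144 = 1.501.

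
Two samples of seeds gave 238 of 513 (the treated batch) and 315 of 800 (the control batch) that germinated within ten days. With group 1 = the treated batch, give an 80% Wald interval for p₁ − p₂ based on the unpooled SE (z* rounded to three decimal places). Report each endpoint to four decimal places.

p̂₁ = 238/513 = 0.46394, p̂₂ = 315/800 = 0.39375; p̂₁ − p̂₂ = 0.07019.
SE = √(0.000484794 + 0.000298389) = √0.000783183 = 0.027985.
For 80% confidence, z* = 1.282. Margin = 1.282·0.027985 = 0.03588.
CI: 0.07019 ± 0.03588 = (0.0343, 0.1061).

(0.0343, 0.1061)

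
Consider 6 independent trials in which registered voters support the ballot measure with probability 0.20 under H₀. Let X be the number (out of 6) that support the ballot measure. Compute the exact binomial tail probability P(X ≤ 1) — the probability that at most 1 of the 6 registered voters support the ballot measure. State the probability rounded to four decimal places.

X is binomial with n = 6 and p = 0.20.
P(X ≤ 1) = C(6,0)·0.20^0·0.80^6 + C(6,1)·0.20^1·0.80^5.
= 0.262144 + 0.393216 = 0.6554.

P = 0.6554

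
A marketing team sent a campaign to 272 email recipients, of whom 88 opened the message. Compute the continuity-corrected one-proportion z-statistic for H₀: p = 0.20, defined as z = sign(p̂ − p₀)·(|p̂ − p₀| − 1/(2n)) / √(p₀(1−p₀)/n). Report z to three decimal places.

With x = 88 successes in n = 272, p̂ = 0.32353. p̂ − p₀ = 0.123529.
1/(2n) = 0.001838.
Corrected numerator: |0.123529| − 0.001838 = 0.121691.
Null standard error: √(0.20·0.80/272) = √0.000588235 = 0.024254.
z = (+)0.121691/0.024254 = 5.017.

z = 5.017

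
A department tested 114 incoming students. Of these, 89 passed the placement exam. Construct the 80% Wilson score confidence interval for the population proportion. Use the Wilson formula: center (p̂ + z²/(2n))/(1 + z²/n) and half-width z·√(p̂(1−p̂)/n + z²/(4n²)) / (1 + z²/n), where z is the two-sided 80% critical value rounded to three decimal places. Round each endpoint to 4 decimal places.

(0.7272, 0.8262)

Here p̂ = 89/114 = 0.78070 and z = 1.282 (z² = 1.643524).
1 + z²/n = 1.014417.
Adjusted center: (0.78070 + z²/(2n))/1.014417 = 0.77671.
Radicand: p̂(1−p̂)/n + z²/(4n²) = 0.001501812 + 0.000031616 = 0.001533428.
Half-width = z·√(radicand)/denom = 1.282·0.039159/1.014417 = 0.04949.
CI: 0.77671 ± 0.04949 = (0.7272, 0.8262).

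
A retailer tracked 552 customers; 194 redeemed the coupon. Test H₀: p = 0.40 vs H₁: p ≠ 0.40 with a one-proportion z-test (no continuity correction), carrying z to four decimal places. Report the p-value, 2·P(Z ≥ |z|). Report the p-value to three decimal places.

p̂ = 194/552 = 0.35145.
Null standard error: √(0.40·0.60/552) = √0.000434783 = 0.020851.
Test statistic (full precision, shown to 4 dp): z = (194/552 − 0.40)/SE₀ ≈ -2.3284.
p-value = 2·P(Z ≥ |z|) with z = -2.3284 → 0.020.

p-value = 0.020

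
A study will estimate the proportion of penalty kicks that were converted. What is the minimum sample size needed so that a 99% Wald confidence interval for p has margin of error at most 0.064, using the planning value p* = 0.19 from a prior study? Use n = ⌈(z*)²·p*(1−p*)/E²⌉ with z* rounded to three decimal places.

For 99% confidence, z* = 2.576.
p*(1−p*) = 0.19·0.81 = 0.1539.
Required n before rounding: 6.635776 × 0.1539 / 0.064² = 249.328.
Rounding up, n = 250.

n = 250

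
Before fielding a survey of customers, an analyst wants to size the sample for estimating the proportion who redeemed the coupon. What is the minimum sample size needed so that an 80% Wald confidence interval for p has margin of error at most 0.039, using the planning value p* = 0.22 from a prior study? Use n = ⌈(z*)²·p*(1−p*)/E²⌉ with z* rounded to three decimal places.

z* = 1.282 at the 80% level.
p*(1−p*) = 0.1716.
(z*)²·p*(1−p*)/E² = 1.643524·0.1716/0.001521 = 185.423.
Rounding up, n = 186.

n = 186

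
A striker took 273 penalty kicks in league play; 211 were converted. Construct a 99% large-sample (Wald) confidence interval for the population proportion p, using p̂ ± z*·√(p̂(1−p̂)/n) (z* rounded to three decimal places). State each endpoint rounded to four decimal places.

(0.7076, 0.8382)

The sample proportion is 211/273 = 0.77289.
SE = √(p̂(1−p̂)/n) = √(0.175529/273) = 0.025357.
For 99% confidence, z* = 2.576.
Margin = 2.576·0.025357 = 0.06532.
CI: 0.77289 ± 0.06532 = (0.7076, 0.8382).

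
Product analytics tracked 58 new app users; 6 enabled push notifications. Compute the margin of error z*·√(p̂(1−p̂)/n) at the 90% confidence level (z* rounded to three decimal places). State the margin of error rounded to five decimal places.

With x = 6 successes in n = 58, p̂ = 0.10345.
SE(p̂) = √(0.10345·0.89655/58) = 0.039989.
The 90% critical value is z* = 1.645.
Margin of error = z*·SE = 1.645 × 0.039989 = 0.06578.

ME = 0.06578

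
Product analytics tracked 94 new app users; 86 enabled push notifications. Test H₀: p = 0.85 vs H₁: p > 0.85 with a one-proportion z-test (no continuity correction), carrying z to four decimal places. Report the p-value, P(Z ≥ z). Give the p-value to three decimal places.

p-value = 0.039

The sample proportion is 86/94 = 0.91489.
SE₀ = √(0.85·0.15/94) = 0.036829.
z = (p̂ − p₀)/SE = (86/94 − 0.85)/0.036829 ≈ 1.7620.
From the standard normal, P(Z ≥ z) = 0.039.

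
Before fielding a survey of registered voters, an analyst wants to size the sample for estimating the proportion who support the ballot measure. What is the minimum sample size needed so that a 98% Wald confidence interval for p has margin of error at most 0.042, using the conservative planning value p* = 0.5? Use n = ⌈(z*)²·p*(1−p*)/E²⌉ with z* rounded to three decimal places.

n = 767

The 98% critical value is z* = 2.326.
p*(1−p*) = 0.2500.
(z*)²·p*(1−p*)/E² = 5.410276·0.2500/0.001764 = 766.762.
Rounding up, n = 767.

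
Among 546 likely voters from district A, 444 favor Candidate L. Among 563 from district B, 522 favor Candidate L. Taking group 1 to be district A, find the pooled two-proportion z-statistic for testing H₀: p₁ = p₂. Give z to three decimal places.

z = -5.663

Sample proportions: p̂₁ = 444/546 = 0.81319 and p̂₂ = 522/563 = 0.92718.
Pooled p̂ = (444+522)/(546+563) = 966/1109 = 0.87106.
SE = √[p̂(1−p̂)(1/n₁+1/n₂)] = √[0.87106·0.12894·(1/546+1/563)] ≈ 0.020130.
z = -0.11399/0.020130 = -5.663.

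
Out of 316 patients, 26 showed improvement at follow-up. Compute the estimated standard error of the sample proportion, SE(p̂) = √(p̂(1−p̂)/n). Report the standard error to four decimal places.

With x = 26 successes in n = 316, p̂ = 0.08228.
p̂(1−p̂) = 0.08228·0.91772 = 0.075510.
Dividing by n and taking the root: √0.000238956 = 0.0155.

SE = 0.0155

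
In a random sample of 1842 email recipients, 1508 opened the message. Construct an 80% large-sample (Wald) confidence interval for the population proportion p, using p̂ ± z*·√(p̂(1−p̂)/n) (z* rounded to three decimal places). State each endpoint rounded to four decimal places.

The sample proportion is 1508/1842 = 0.81868.
SE = √(p̂(1−p̂)/n) = √(0.148446/1842) = 0.008977.
The 80% critical value is z* = 1.282.
Margin of error: 1.282 × 0.008977 = 0.01151.
CI: 0.81868 ± 0.01151 = (0.8072, 0.8302).

(0.8072, 0.8302)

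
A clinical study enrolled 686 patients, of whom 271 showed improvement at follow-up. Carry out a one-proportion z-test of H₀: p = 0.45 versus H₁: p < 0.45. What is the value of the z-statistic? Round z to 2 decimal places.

z = -2.89

With x = 271 successes in n = 686, p̂ = 0.39504.
Under H₀, SE = √(p₀(1−p₀)/n) = √(0.45·0.55/686) = √0.000360787 = 0.018994.
z = (0.39504 − 0.45)/0.018994 = -0.05496/0.018994 = -2.89.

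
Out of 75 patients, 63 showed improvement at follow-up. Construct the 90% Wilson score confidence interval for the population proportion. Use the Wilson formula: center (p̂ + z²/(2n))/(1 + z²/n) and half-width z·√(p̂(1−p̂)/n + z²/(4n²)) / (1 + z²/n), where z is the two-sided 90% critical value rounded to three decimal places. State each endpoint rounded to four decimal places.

(0.7587, 0.8976)

Here p̂ = 63/75 = 0.84000 and z = 1.645 (z² = 2.706025).
1 + z²/n = 1.036080.
Adjusted center: (0.84000 + z²/(2n))/1.036080 = 0.82816.
Radicand: p̂(1−p̂)/n + z²/(4n²) = 0.001792000 + 0.000120268 = 0.001912268.
Half-width = 1.645·√0.001912268/1.036080 = 0.06943.
Interval: 0.82816 ± 0.06943 → (0.7587, 0.8976).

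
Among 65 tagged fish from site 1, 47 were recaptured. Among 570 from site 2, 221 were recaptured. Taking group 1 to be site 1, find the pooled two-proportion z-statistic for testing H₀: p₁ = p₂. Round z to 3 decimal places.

p̂₁ = 47/65 = 0.72308, p̂₂ = 221/570 = 0.38772.
Pooled p̂ = (47+221)/(65+570) = 268/635 = 0.42205.
Pooled SE = √[0.2439234·0.01713900] ≈ 0.064658.
z = 0.33536/0.064658 = 5.187.

z = 5.187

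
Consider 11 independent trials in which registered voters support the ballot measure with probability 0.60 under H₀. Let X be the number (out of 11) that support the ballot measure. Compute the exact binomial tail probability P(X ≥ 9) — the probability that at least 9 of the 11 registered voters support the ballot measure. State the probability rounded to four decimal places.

P = 0.1189

X ~ Binomial(n=11, p=0.60).
P(X ≥ 9) = C(11,9)·0.60^9·0.40^2 + C(11,10)·0.60^10·0.40^1 + C(11,11)·0.60^11·0.40^0.
= 0.088684 + 0.026605 + 0.003628 = 0.1189.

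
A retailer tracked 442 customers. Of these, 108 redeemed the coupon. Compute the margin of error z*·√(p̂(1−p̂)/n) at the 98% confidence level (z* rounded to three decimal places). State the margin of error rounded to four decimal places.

Sample proportion p̂ = 108/442 = 0.24434.
Standard error of p̂: √(0.184640/442) = √0.000417737 = 0.020439.
For 98% confidence, z* = 2.326.
Margin of error = z*·SE = 2.326 × 0.020439 = 0.0475.

ME = 0.0475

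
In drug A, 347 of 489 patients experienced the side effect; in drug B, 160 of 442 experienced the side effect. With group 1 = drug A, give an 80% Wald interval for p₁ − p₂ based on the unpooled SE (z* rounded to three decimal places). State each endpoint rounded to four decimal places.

(0.3082, 0.3870)

p̂₁ = 0.70961, p̂₂ = 0.36199, so the observed difference is 0.34762.
SE = √(0.000421397 + 0.000522519) = √0.000943916 = 0.030723.
For 80% confidence, z* = 1.282. Margin of error = 0.03939.
CI: 0.34762 ± 0.03939 = (0.3082, 0.3870).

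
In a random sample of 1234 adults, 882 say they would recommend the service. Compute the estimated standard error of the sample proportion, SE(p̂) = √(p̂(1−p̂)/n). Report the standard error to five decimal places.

SE = 0.01285

With x = 882 successes in n = 1234, p̂ = 0.71475.
p̂(1−p̂) = 0.71475·0.28525 = 0.203882.
Dividing by n and taking the root: √0.000165220 = 0.01285.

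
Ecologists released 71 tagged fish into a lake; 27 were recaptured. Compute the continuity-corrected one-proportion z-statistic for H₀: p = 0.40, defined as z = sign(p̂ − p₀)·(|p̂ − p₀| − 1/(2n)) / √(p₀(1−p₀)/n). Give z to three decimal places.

z = -0.218

With x = 27 successes in n = 71, p̂ = 0.38028. p̂ − p₀ = -0.019718.
Continuity correction 1/(2n) = 1/142 = 0.007042.
Corrected numerator: |-0.019718| − 0.007042 = 0.012676.
Under H₀, SE = √(p₀(1−p₀)/n) = √(0.40·0.60/71) = √0.003380282 = 0.058140.
z = (−)0.012676/0.058140 = -0.218.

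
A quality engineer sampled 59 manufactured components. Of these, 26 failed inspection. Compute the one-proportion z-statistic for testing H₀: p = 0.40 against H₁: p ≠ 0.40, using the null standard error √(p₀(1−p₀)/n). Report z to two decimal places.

z = 0.64

With x = 26 successes in n = 59, p̂ = 0.44068.
Under H₀, SE = √(p₀(1−p₀)/n) = √(0.40·0.60/59) = √0.004067797 = 0.063779.
Test statistic: z = 0.04068/0.063779 = 0.64.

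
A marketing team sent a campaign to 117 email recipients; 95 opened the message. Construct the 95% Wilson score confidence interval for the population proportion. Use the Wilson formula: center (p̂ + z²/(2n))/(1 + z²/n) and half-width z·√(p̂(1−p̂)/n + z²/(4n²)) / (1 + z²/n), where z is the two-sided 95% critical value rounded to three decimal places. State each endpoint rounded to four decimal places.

(0.7317, 0.8724)

p̂ = 95/117 = 0.81197; z = 1.960, so z² = 3.841600.
1 + z²/n = 1.032834.
Adjusted center: (0.81197 + z²/(2n))/1.032834 = 0.80205.
Radicand: p̂(1−p̂)/n + z²/(4n²) = 0.001304934 + 0.000070159 = 0.001375093.
Half-width = z·√(radicand)/denom = 1.960·0.037082/1.032834 = 0.07037.
CI: 0.80205 ± 0.07037 = (0.7317, 0.8724).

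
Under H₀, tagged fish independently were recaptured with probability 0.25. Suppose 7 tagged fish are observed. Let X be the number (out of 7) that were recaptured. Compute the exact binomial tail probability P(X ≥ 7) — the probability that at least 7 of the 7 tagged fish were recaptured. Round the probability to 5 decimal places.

X is binomial with n = 7 and p = 0.25.
P(X ≥ 7) = C(7,7)·0.25^7·0.75^0.
= 0.000061 = 0.00006.

P = 0.00006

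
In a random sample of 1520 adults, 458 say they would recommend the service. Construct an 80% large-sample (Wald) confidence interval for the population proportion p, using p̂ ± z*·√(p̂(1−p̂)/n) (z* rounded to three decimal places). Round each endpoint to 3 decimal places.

The sample proportion is 458/1520 = 0.30132.
SE(p̂) = √(0.30132·0.69868/1520) = 0.011769.
z* = 1.282 at the 80% level.
Margin = 1.282·0.011769 = 0.01509.
CI: 0.30132 ± 0.01509 = (0.286, 0.316).

(0.286, 0.316)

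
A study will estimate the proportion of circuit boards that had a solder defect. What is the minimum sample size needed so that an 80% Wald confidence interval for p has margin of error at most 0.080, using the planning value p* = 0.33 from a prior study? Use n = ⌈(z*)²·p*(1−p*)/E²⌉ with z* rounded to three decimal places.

n = 57

For 80% confidence, z* = 1.282.
p*(1−p*) = 0.33·0.67 = 0.2211.
(z*)²·p*(1−p*)/E² = 1.643524·0.2211/0.006400 = 56.779.
Rounding up, n = 57.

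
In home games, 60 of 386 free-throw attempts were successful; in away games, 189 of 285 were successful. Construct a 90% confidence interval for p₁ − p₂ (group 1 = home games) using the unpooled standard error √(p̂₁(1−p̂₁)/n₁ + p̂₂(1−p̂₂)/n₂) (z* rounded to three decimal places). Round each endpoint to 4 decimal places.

(-0.5629, -0.4526)

p̂₁ = 0.15544, p̂₂ = 0.66316, so the observed difference is -0.50772.
SE = √(0.000340100 + 0.000783788) = √0.001123888 = 0.033524.
z* = 1.645 at the 90% level. Margin = 1.645·0.033524 = 0.05515.
CI: -0.50772 ± 0.05515 = (-0.5629, -0.4526).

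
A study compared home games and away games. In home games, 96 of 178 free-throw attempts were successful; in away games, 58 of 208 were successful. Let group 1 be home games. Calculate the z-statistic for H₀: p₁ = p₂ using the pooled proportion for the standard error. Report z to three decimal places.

z = 5.210

p̂₁ = 96/178 = 0.53933, p̂₂ = 58/208 = 0.27885.
Pooled p̂ = (96+58)/(178+208) = 154/386 = 0.39896.
Pooled SE = √[0.2397917·0.01042567] ≈ 0.050000.
z = 0.26048/0.050000 = 5.210.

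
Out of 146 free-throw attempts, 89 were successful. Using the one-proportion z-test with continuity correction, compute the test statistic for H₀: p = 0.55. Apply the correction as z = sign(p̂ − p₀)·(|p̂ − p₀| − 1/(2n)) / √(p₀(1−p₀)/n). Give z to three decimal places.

z = 1.364

Sample proportion p̂ = 89/146 = 0.60959. p̂ − p₀ = 0.059589.
Continuity correction 1/(2n) = 1/292 = 0.003425.
Corrected numerator: |0.059589| − 0.003425 = 0.056164.
SE₀ = √(0.55·0.45/146) = 0.041173.
z = +0.056164/0.041173 = 1.364.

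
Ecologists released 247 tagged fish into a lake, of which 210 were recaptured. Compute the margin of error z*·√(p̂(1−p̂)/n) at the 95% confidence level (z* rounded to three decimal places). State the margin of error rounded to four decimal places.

p̂ = 210/247 = 0.85020.
SE(p̂) = √(0.85020·0.14980/247) = 0.022707.
For 95% confidence, z* = 1.960.
Margin of error = z*·SE = 1.960 × 0.022707 = 0.0445.

ME = 0.0445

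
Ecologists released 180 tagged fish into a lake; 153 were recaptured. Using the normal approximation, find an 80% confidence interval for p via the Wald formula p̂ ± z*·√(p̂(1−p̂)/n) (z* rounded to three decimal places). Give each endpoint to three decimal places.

(0.816, 0.884)

With x = 153 successes in n = 180, p̂ = 0.85000.
SE(p̂) = √(0.85000·0.15000/180) = 0.026615.
z* = 1.282 at the 80% level.
Margin of error: 1.282 × 0.026615 = 0.03412.
So the interval runs from 0.816 to 0.884.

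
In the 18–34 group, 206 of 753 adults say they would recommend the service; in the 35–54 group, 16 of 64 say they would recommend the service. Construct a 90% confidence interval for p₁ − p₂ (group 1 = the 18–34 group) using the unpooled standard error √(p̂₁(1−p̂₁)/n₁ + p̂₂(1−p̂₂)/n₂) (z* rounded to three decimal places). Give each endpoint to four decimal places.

(-0.0694, 0.1165)

p̂₁ = 0.27357, p̂₂ = 0.25000, so the observed difference is 0.02357.
SE = √(0.000263918 + 0.002929688) = √0.003193606 = 0.056512.
For 90% confidence, z* = 1.645. Margin of error = 0.09296.
CI: 0.02357 ± 0.09296 = (-0.0694, 0.1165).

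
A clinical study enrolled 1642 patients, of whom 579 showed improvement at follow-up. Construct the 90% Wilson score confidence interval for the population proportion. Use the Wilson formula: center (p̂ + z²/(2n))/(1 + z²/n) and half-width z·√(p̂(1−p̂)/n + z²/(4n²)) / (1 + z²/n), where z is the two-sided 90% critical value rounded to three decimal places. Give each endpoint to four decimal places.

p̂ = 579/1642 = 0.35262; z = 1.645, so z² = 2.706025.
Denominator 1 + z²/n = 1 + 2.706025/1642 = 1.001648.
Adjusted center: (0.35262 + z²/(2n))/1.001648 = 0.35286.
Radicand: p̂(1−p̂)/n + z²/(4n²) = 0.000139025 + 0.000000251 = 0.000139276.
Half-width = 1.645·√0.000139276/1.001648 = 0.01938.
CI: 0.35286 ± 0.01938 = (0.3335, 0.3722).

(0.3335, 0.3722)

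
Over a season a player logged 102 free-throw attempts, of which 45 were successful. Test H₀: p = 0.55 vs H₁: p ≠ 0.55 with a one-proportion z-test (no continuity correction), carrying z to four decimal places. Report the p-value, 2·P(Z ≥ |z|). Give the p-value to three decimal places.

The sample proportion is 45/102 = 0.44118.
SE₀ = √(0.55·0.45/102) = 0.049259.
z = (p̂ − p₀)/SE = (45/102 − 0.55)/0.049259 ≈ -2.2092.
p-value = 2·P(Z ≥ |z|) with z = -2.2092 → 0.027.

p-value = 0.027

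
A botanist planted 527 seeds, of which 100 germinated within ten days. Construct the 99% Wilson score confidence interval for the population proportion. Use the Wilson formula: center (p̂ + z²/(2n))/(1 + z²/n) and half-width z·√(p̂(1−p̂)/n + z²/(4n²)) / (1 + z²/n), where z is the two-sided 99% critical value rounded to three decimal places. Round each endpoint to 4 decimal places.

Here p̂ = 100/527 = 0.18975 and z = 2.576 (z² = 6.635776).
1 + z²/n = 1.012592.
Adjusted center: (0.18975 + z²/(2n))/1.012592 = 0.19361.
Radicand: p̂(1−p̂)/n + z²/(4n²) = 0.000291740 + 0.000005973 = 0.000297713.
Half-width = 2.576·√0.000297713/1.012592 = 0.04389.
CI: 0.19361 ± 0.04389 = (0.1497, 0.2375).

(0.1497, 0.2375)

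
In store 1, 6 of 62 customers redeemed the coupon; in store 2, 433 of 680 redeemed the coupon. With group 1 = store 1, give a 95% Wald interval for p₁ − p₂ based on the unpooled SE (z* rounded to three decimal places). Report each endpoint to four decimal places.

(-0.6220, -0.4580)

p̂₁ = 0.09677, p̂₂ = 0.63676, so the observed difference is -0.53999.
Unpooled SE = √(p̂₁(1−p̂₁)/n₁ + p̂₂(1−p̂₂)/n₂) = √(0.001409822 + 0.000340140) = 0.041833.
z* = 1.960 at the 95% level. Margin = 1.960·0.041833 = 0.08199.
CI: -0.53999 ± 0.08199 = (-0.6220, -0.4580).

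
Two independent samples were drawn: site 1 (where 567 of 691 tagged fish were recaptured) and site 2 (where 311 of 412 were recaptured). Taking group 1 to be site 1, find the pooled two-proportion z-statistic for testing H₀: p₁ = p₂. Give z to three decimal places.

p̂₁ = 567/691 = 0.82055, p̂₂ = 311/412 = 0.75485.
Pooling: p̂ = 878/1103 = 0.79601.
Pooled SE = √[0.1623776·0.00387436] ≈ 0.025082.
z = 0.06570/0.025082 = 2.619.

z = 2.619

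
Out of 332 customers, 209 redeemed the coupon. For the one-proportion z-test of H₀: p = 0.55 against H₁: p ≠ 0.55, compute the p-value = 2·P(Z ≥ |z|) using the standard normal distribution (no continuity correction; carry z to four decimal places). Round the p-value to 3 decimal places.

p̂ = 209/332 = 0.62952.
Under H₀, SE = √(p₀(1−p₀)/n) = √(0.55·0.45/332) = √0.000745482 = 0.027304.
z = (p̂ − p₀)/SE = (209/332 − 0.55)/0.027304 ≈ 2.9124.
From the standard normal, 2·P(Z ≥ |z|) = 0.004.

p-value = 0.004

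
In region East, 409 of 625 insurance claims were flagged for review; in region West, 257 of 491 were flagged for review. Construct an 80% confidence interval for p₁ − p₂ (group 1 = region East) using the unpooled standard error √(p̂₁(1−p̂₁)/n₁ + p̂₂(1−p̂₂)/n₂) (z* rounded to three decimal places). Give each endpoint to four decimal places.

p̂₁ = 409/625 = 0.65440, p̂₂ = 257/491 = 0.52342; p̂₁ − p̂₂ = 0.13098.
Unpooled SE = √(p̂₁(1−p̂₁)/n₁ + p̂₂(1−p̂₂)/n₂) = √(0.000361857 + 0.000508048) = 0.029494.
The 80% critical value is z* = 1.282. Margin of error = 0.03781.
CI: 0.13098 ± 0.03781 = (0.0932, 0.1688).

(0.0932, 0.1688)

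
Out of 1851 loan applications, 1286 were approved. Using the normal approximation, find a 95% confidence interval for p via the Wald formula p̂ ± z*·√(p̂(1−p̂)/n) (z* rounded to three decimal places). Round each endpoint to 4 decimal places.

(0.6738, 0.7157)

Sample proportion p̂ = 1286/1851 = 0.69476.
SE(p̂) = √(0.69476·0.30524/1851) = 0.010704.
z* = 1.960 at the 95% level.
Margin = 1.960·0.010704 = 0.02098.
CI: 0.69476 ± 0.02098 = (0.6738, 0.7157).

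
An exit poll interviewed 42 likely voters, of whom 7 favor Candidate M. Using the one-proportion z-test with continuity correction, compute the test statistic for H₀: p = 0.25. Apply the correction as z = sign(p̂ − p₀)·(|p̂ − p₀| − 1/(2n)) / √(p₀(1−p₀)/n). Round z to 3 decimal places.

z = -1.069

The sample proportion is 7/42 = 0.16667. p̂ − p₀ = -0.083333.
Continuity correction 1/(2n) = 1/84 = 0.011905.
Corrected numerator: |-0.083333| − 0.011905 = 0.071428.
Null standard error: √(0.25·0.75/42) = √0.004464286 = 0.066815.
z = −0.071428/0.066815 = -1.069.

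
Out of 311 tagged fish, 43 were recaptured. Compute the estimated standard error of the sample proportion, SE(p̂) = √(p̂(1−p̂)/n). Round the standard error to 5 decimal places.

p̂ = 43/311 = 0.13826.
p̂(1−p̂) = 0.119144.
Dividing by n and taking the root: √0.000383100 = 0.01957.

SE = 0.01957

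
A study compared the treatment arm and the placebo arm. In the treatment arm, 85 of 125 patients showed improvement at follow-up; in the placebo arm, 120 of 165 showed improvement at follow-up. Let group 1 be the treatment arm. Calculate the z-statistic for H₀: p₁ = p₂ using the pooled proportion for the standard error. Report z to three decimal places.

z = -0.876

Sample proportions: p̂₁ = 85/125 = 0.68000 and p̂₂ = 120/165 = 0.72727.
Pooling: p̂ = 205/290 = 0.70690.
Pooled SE = √[0.2071938·0.01406061] ≈ 0.053975.
z = (p̂₁ − p̂₂)/SE = (0.68000 − 0.72727)/0.053975 = -0.04727/0.053975 = -0.876.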